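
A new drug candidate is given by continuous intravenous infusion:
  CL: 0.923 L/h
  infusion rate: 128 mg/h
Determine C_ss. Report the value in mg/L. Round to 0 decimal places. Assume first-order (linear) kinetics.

139 mg/L

At steady state Css = R₀ / CL = 128 / 0.9230 = 138.7 mg/L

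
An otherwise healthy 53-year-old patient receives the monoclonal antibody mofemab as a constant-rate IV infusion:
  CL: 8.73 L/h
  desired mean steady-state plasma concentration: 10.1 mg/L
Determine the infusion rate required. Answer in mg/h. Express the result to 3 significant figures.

At steady state, infusion rate R₀ = Css × CL = 10.1 × 8.730 = 88.17 mg/h

88.2 mg/h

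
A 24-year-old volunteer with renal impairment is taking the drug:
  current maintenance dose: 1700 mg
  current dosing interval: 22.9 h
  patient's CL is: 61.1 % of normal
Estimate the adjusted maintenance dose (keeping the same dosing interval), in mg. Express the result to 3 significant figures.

1040 mg

To keep the same average steady-state level, dosing rate must scale with clearance.
CL ratio = 61.1 / 100 = 0.6110
New dose (same interval) = 1700 × 0.6110 = 1039 mg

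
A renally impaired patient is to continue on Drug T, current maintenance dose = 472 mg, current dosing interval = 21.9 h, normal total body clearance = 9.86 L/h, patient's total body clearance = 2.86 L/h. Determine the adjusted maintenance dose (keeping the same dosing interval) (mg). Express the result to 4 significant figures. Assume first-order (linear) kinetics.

136.9 mg

To keep the same average steady-state level, dosing rate must scale with clearance.
CL ratio = 2.86 / 9.86 = 0.2901
New dose (same interval) = 472 × 0.2901 = 136.9 mg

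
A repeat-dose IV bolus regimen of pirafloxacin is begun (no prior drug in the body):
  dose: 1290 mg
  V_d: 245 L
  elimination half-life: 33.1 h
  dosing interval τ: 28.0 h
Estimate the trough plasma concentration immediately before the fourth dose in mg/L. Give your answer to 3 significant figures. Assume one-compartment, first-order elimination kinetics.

C₀ per dose = Dose / Vd = 1290 / 245 = 5.265 mg/L
k = ln2 / t½ = 0.693147 / 33.1 = 0.02094 h⁻¹
Fraction remaining after one interval: r = e^(−kτ) = e^(−0.02094 × 28.0) = 0.5564
Before dose 4, 3 doses have been given (aged 1τ, 2τ, 3τ).
C_trough = C₀ × (r + r² + … + r^3) = C₀ × r(1−r^3)/(1−r)
        = 5.265 × 0.5564 × (1 − 0.1723) / (1 − 0.5564) = 5.466 mg/L

5.47 mg/L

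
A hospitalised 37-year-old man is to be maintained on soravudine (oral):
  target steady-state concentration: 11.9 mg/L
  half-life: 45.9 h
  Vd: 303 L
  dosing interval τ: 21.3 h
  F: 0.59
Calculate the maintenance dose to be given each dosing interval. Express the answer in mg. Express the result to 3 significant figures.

1970 mg

k = ln2 / t½ = 0.693147 / 45.9 = 0.01510 h⁻¹
CL = k × Vd = 0.01510 × 303 = 4.575 L/h
At steady state, F × (Dose/τ) = Css × CL.
Dose = Css × CL × τ / F = 11.9 × 4.575 × 21.3 / 0.59 = 1965 mg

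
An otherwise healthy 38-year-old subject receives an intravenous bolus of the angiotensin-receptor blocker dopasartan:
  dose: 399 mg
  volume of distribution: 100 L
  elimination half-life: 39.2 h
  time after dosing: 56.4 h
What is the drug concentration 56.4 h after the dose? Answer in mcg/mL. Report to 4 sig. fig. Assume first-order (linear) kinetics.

1.472 mcg/mL

C₀ = Dose / Vd = 399.0 / 100 = 3.990 mg/L
k = ln2 / t½ = 0.693147 / 39.2 = 0.01768 h⁻¹
C = C₀ · e^(−k·t) = 3.990 × e^(−0.01768 × 56.4)
  = 3.990 × 0.3689 = 1.472 mg/L
(1.472 mg/L = 1.472 mcg/mL)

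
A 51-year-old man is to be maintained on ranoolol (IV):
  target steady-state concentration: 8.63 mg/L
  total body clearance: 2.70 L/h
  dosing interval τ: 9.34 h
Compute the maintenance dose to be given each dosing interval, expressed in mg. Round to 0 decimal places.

At steady state, Dose/τ = Css × CL.
Dose = Css × CL × τ = 8.63 × 2.700 × 9.34 = 217.6 mg

218 mg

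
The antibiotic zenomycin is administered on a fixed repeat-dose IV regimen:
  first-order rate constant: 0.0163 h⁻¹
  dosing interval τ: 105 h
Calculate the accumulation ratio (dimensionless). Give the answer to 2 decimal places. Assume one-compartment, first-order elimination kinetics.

1.22

e^(−kτ) = e^(−0.01630 × 105) = 0.1806
Accumulation ratio R = 1 / (1 − e^(−kτ)) = 1 / (1 − 0.1806) = 1.220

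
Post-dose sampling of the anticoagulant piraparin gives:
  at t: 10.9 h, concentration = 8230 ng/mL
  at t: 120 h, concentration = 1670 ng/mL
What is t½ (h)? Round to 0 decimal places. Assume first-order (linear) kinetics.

k = ln(C₁/C₂) / (t₂ − t₁) = ln(8230/1670) / (120 − 10.9)
  = 1.595 / 109.1 = 0.01462 h⁻¹
t½ = ln2 / k = 0.693147 / 0.01462 = 47.41 h

47 h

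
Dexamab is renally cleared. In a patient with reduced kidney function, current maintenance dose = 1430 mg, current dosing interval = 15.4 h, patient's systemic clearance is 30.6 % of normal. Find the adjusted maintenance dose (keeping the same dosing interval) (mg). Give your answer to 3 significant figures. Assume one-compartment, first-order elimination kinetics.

438 mg

To keep the same average steady-state level, dosing rate must scale with clearance.
CL ratio = 30.6 / 100 = 0.3060
New dose (same interval) = 1430 × 0.3060 = 437.6 mg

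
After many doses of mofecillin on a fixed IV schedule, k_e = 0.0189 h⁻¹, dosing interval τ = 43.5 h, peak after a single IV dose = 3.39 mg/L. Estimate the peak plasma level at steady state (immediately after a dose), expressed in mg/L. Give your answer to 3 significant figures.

6.05 mg/L

e^(−kτ) = e^(−0.01890 × 43.5) = 0.4395
Accumulation ratio R = 1 / (1 − e^(−kτ)) = 1 / (1 − 0.4395) = 1.784
Steady-state peak = C₀ × R = 3.39 × 1.784 = 6.048 mg/L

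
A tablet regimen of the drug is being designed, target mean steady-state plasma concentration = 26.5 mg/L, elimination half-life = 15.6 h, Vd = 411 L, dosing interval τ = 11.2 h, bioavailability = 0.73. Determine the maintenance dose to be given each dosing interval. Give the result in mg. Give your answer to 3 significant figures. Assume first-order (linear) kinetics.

k = ln2 / t½ = 0.693147 / 15.6 = 0.04443 h⁻¹
CL = k × Vd = 0.04443 × 411 = 18.26 L/h
At steady state, F × (Dose/τ) = Css × CL.
Dose = Css × CL × τ / F = 26.5 × 18.26 × 11.2 / 0.73 = 7424 mg

7420 mg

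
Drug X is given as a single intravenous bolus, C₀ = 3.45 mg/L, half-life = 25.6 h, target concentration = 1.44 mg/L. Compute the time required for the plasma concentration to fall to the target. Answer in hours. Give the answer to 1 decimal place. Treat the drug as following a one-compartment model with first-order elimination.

32.3 h

k = ln2 / t½ = 0.693147 / 25.6 = 0.02708 h⁻¹
t = ln(C₀ / C) / k = ln(3.450 / 1.44) / 0.02708
  = ln(2.396) / 0.02708 = 0.8738 / 0.02708 = 32.27 h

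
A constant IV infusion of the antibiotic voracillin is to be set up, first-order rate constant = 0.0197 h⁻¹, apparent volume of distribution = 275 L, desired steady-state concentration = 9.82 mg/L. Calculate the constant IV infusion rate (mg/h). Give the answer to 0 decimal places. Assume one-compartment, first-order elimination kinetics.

53 mg/h

CL = k × Vd = 0.01970 × 275 = 5.418 L/h
At steady state, infusion rate R₀ = Css × CL = 9.82 × 5.418 = 53.20 mg/h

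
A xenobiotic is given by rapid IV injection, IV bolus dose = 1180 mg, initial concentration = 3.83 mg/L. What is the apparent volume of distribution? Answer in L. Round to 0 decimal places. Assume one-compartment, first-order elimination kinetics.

Vd = Dose / C₀ = 1180 / 3.83 = 308.1 L

308 L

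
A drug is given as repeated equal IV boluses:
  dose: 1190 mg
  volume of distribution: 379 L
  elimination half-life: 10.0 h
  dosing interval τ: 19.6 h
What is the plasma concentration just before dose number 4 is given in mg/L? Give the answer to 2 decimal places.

1.07 mg/L

C₀ per dose = Dose / Vd = 1190 / 379 = 3.140 mg/L
k = ln2 / t½ = 0.693147 / 10.0 = 0.06931 h⁻¹
Fraction remaining after one interval: r = e^(−kτ) = e^(−0.06931 × 19.6) = 0.2571
Before dose 4, 3 doses have been given (aged 1τ, 2τ, 3τ).
C_trough = C₀ × (r + r² + … + r^3) = C₀ × r(1−r^3)/(1−r)
        = 3.140 × 0.2571 × (1 − 0.01699) / (1 − 0.2571) = 1.068 mg/L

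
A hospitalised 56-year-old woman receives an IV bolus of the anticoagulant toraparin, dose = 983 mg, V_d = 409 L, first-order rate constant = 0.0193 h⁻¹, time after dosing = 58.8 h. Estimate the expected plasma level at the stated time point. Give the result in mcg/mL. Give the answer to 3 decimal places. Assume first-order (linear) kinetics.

C₀ = Dose / Vd = 983.0 / 409 = 2.403 mg/L
C = C₀ · e^(−k·t) = 2.403 × e^(−0.01930 × 58.8)
  = 2.403 × 0.3215 = 0.7726 mg/L
(0.7726 mg/L = 0.7726 mcg/mL)

0.773 mcg/mL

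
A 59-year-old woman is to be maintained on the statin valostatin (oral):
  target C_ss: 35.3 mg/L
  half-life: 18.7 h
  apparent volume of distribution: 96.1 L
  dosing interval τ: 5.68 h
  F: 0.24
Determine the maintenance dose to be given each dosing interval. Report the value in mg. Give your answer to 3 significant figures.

k = ln2 / t½ = 0.693147 / 18.7 = 0.03707 h⁻¹
CL = k × Vd = 0.03707 × 96.1 = 3.562 L/h
At steady state, F × (Dose/τ) = Css × CL.
Dose = Css × CL × τ / F = 35.3 × 3.562 × 5.68 / 0.24 = 2976 mg

2980 mg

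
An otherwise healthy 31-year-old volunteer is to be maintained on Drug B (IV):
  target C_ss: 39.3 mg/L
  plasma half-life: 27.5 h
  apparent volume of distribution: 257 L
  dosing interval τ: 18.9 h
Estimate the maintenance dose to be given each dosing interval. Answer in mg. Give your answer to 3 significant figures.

4810 mg

k = ln2 / t½ = 0.693147 / 27.5 = 0.02521 h⁻¹
CL = k × Vd = 0.02521 × 257 = 6.479 L/h
At steady state, Dose/τ = Css × CL.
Dose = Css × CL × τ = 39.3 × 6.479 × 18.9 = 4812 mg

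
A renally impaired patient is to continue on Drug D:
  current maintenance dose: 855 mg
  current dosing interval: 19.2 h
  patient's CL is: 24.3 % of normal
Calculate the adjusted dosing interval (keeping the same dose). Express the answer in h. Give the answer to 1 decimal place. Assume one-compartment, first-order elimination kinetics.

To keep the same average steady-state level, dosing rate must scale with clearance.
CL ratio = 24.3 / 100 = 0.2430
New interval (same dose) = 19.2 / 0.2430 = 79.01 h

79.0 h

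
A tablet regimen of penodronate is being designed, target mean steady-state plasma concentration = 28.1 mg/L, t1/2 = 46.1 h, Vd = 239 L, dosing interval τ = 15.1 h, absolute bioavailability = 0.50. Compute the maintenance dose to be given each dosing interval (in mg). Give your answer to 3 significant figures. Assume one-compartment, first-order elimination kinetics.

3050 mg

k = ln2 / t½ = 0.693147 / 46.1 = 0.01504 h⁻¹
CL = k × Vd = 0.01504 × 239 = 3.595 L/h
At steady state, F × (Dose/τ) = Css × CL.
Dose = Css × CL × τ / F = 28.1 × 3.595 × 15.1 / 0.50 = 3051 mg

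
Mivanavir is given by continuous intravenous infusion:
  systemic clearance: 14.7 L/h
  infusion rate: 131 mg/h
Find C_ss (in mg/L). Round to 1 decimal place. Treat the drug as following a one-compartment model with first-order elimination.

8.9 mg/L

At steady state Css = R₀ / CL = 131 / 14.70 = 8.912 mg/L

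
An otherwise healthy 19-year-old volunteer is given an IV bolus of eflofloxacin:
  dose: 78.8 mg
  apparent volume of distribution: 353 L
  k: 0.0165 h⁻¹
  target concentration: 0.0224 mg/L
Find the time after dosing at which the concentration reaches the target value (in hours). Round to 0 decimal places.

C₀ = Dose / Vd = 78.80 / 353 = 0.2232 mg/L
t = ln(C₀ / C) / k = ln(0.2232 / 0.0224) / 0.01650
  = ln(9.964) / 0.01650 = 2.299 / 0.01650 = 139.3 h

139 h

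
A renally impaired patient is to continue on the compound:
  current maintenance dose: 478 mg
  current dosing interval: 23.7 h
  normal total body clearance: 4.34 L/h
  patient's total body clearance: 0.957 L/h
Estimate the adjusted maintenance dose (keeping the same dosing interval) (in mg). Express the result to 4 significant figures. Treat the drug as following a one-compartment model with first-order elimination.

105.4 mg

To keep the same average steady-state level, dosing rate must scale with clearance.
CL ratio = 0.957 / 4.34 = 0.2205
New dose (same interval) = 478 × 0.2205 = 105.4 mg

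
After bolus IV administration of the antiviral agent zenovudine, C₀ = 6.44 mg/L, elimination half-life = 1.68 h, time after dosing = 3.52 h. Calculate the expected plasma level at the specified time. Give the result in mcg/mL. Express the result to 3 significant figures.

k = ln2 / t½ = 0.693147 / 1.68 = 0.4126 h⁻¹
C = C₀ · e^(−k·t) = 6.440 × e^(−0.4126 × 3.52)
  = 6.440 × 0.2340 = 1.507 mg/L
(1.507 mg/L = 1.507 mcg/mL)

1.51 mcg/mL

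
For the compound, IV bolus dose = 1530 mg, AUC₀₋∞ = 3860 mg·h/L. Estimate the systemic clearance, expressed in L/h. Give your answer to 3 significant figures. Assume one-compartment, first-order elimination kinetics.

0.396 L/h

CL = Dose / AUC = 1530 / 3860 = 0.3964 L/h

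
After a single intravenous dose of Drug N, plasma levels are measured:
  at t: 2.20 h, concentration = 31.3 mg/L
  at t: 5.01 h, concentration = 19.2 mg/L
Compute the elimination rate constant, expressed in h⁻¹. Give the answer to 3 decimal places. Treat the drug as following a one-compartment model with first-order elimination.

k = ln(C₁/C₂) / (t₂ − t₁) = ln(31.3/19.2) / (5.01 − 2.20)
  = 0.4887 / 2.810 = 0.1739 h⁻¹

0.174 h⁻¹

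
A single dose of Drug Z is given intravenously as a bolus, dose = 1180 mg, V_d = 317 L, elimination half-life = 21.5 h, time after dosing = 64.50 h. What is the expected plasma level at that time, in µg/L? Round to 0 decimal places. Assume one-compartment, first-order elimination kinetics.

C₀ = Dose / Vd = 1180 / 317 = 3.722 mg/L
k = ln2 / t½ = 0.693147 / 21.5 = 0.03224 h⁻¹
t / t½ = 64.50 / 21.5 = 3 half-lives
C = C₀ × (1/2)^3 = 3.722 × 0.1250 = 0.4653 mg/L
Convert: 0.4653 mg/L × 1000 = 465.3 µg/L

465 µg/L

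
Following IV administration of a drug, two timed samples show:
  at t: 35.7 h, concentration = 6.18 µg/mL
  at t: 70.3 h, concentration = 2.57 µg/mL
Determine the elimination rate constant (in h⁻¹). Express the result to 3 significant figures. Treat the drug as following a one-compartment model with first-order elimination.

0.0254 h⁻¹

k = ln(C₁/C₂) / (t₂ − t₁) = ln(6.18/2.57) / (70.3 − 35.7)
  = 0.8774 / 34.60 = 0.02536 h⁻¹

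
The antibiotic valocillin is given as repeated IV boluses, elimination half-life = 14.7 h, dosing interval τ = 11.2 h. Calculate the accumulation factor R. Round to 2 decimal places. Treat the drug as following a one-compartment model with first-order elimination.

k = ln2 / t½ = 0.693147 / 14.7 = 0.04715 h⁻¹
e^(−kτ) = e^(−0.04715 × 11.2) = 0.5897
Accumulation ratio R = 1 / (1 − e^(−kτ)) = 1 / (1 − 0.5897) = 2.437

2.44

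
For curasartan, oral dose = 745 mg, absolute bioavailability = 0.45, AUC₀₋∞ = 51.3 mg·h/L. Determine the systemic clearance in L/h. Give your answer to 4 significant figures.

CL = F·Dose / AUC = 0.45 × 745 / 51.3 = 6.535 L/h

6.535 L/h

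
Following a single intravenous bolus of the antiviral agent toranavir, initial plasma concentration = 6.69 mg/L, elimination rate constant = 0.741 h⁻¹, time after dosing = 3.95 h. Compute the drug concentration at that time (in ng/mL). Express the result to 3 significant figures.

358 ng/mL

C = C₀ · e^(−k·t) = 6.690 × e^(−0.7410 × 3.95)
  = 6.690 × 0.05356 = 0.3583 mg/L
Convert: 0.3583 mg/L × 1000 = 358.3 ng/mL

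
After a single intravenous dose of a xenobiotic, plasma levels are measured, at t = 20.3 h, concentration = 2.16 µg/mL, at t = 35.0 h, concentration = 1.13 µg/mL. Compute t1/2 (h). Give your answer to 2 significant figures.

16 h

k = ln(C₁/C₂) / (t₂ − t₁) = ln(2.16/1.13) / (35.0 − 20.3)
  = 0.6479 / 14.70 = 0.04407 h⁻¹
t½ = ln2 / k = 0.693147 / 0.04407 = 15.73 h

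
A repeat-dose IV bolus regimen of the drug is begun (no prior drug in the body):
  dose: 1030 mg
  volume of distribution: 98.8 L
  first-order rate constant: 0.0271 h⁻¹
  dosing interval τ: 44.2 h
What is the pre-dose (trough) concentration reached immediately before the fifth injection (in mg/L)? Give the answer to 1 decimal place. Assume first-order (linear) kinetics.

C₀ per dose = Dose / Vd = 1030 / 98.8 = 10.43 mg/L
Fraction remaining after one interval: r = e^(−kτ) = e^(−0.02710 × 44.2) = 0.3019
Before dose 5, 4 doses have been given (aged 1τ, 2τ, 3τ, 4τ).
C_trough = C₀ × (r + r² + … + r^4) = C₀ × r(1−r^4)/(1−r)
        = 10.43 × 0.3019 × (1 − 0.008307) / (1 − 0.3019) = 4.473 mg/L

4.5 mg/L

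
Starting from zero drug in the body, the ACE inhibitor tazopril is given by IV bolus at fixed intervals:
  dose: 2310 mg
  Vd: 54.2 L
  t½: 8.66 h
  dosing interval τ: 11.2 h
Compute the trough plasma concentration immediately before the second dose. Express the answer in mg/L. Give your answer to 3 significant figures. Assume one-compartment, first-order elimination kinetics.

17.4 mg/L

C₀ per dose = Dose / Vd = 2310 / 54.2 = 42.62 mg/L
k = ln2 / t½ = 0.693147 / 8.66 = 0.08004 h⁻¹
Fraction remaining after one interval: r = e^(−kτ) = e^(−0.08004 × 11.2) = 0.4080
Before dose 2, 1 dose has been given (aged 1τ).
C_trough = C₀ × r = 42.62 × 0.4080 = 17.39 mg/L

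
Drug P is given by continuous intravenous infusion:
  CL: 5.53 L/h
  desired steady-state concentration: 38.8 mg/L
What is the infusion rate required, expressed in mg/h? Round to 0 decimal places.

215 mg/h

At steady state, infusion rate R₀ = Css × CL = 38.8 × 5.530 = 214.6 mg/h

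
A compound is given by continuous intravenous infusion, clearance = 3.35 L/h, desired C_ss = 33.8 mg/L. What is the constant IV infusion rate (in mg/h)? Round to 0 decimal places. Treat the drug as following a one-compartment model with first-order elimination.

113 mg/h

At steady state, infusion rate R₀ = Css × CL = 33.8 × 3.350 = 113.2 mg/h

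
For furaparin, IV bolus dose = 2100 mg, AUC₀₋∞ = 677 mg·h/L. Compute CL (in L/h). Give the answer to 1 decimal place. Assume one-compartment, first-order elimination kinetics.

3.1 L/h

CL = Dose / AUC = 2100 / 677 = 3.102 L/h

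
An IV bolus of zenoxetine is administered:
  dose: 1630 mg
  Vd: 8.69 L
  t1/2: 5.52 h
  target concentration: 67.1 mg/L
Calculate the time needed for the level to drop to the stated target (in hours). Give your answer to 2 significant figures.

8.2 h

C₀ = Dose / Vd = 1630 / 8.69 = 187.6 mg/L
k = ln2 / t½ = 0.693147 / 5.52 = 0.1256 h⁻¹
t = ln(C₀ / C) / k = ln(187.6 / 67.1) / 0.1256
  = ln(2.796) / 0.1256 = 1.028 / 0.1256 = 8.185 h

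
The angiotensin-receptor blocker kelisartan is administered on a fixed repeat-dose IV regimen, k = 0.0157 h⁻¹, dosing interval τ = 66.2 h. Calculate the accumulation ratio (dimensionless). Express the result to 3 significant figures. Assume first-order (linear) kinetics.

1.55

e^(−kτ) = e^(−0.01570 × 66.2) = 0.3537
Accumulation ratio R = 1 / (1 − e^(−kτ)) = 1 / (1 − 0.3537) = 1.547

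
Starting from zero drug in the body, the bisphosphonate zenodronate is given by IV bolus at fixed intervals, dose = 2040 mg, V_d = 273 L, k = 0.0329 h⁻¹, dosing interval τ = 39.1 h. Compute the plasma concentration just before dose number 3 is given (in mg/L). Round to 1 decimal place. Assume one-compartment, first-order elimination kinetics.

2.6 mg/L

C₀ per dose = Dose / Vd = 2040 / 273 = 7.473 mg/L
Fraction remaining after one interval: r = e^(−kτ) = e^(−0.03290 × 39.1) = 0.2763
Before dose 3, 2 doses have been given (aged 1τ, 2τ).
C_trough = C₀ × (r + r²) = 7.473 × (0.2763 + 0.07634) = 2.635 mg/L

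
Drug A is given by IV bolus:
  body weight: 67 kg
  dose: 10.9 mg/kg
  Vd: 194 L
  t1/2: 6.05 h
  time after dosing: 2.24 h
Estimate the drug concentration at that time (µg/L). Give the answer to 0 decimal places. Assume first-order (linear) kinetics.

Total dose = 10.9 × 67 = 730.3 mg
C₀ = Dose / Vd = 730.3 / 194 = 3.764 mg/L
k = ln2 / t½ = 0.693147 / 6.05 = 0.1146 h⁻¹
C = C₀ · e^(−k·t) = 3.764 × e^(−0.1146 × 2.24)
  = 3.764 × 0.7736 = 2.912 mg/L
Convert: 2.912 mg/L × 1000 = 2912 µg/L

2912 µg/L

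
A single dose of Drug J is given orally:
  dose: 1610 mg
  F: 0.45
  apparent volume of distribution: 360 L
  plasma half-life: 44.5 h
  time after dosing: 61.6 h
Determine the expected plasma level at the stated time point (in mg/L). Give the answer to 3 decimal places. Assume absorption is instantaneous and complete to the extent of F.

Amount reaching circulation = F × Dose = 0.45 × 1610 = 724.5 mg
C₀ = F·Dose / Vd = 724.5 / 360 = 2.013 mg/L
k = ln2 / t½ = 0.693147 / 44.5 = 0.01558 h⁻¹
C = C₀ · e^(−k·t) = 2.013 × e^(−0.01558 × 61.6)
  = 2.013 × 0.3830 = 0.7710 mg/L

0.771 mg/L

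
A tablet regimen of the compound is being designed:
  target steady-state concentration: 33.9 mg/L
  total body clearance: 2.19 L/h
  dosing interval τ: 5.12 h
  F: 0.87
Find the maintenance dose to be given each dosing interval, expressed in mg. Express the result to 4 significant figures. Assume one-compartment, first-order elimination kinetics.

At steady state, F × (Dose/τ) = Css × CL.
Dose = Css × CL × τ / F = 33.9 × 2.190 × 5.12 / 0.87 = 436.9 mg

436.9 mg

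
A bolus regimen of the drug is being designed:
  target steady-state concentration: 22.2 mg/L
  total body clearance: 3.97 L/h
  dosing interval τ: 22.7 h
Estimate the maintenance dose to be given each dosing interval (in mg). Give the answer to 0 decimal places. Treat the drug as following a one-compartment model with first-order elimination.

At steady state, Dose/τ = Css × CL.
Dose = Css × CL × τ = 22.2 × 3.970 × 22.7 = 2001 mg

2001 mg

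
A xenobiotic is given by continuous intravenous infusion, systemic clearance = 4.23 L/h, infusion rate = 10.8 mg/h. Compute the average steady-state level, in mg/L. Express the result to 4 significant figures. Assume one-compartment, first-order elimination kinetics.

2.553 mg/L

At steady state Css = R₀ / CL = 10.8 / 4.230 = 2.553 mg/L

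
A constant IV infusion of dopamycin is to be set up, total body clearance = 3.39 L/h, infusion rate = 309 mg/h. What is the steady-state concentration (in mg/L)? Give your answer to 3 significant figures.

At steady state Css = R₀ / CL = 309 / 3.390 = 91.15 mg/L

91.2 mg/L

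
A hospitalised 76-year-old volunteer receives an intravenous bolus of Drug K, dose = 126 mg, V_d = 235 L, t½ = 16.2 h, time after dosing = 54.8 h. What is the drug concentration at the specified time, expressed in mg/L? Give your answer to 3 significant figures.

C₀ = Dose / Vd = 126.0 / 235 = 0.5362 mg/L
k = ln2 / t½ = 0.693147 / 16.2 = 0.04279 h⁻¹
C = C₀ · e^(−k·t) = 0.5362 × e^(−0.04279 × 54.8)
  = 0.5362 × 0.09586 = 0.05140 mg/L

0.0514 mg/L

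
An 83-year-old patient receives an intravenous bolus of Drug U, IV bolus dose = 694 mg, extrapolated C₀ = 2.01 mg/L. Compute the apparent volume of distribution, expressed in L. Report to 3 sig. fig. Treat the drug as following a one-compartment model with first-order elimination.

345 L

Vd = Dose / C₀ = 694.0 / 2.01 = 345.3 L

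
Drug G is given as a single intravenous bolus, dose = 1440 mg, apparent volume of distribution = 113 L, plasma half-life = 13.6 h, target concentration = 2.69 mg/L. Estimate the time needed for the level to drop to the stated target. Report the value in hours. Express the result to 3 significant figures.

30.5 h

C₀ = Dose / Vd = 1440 / 113 = 12.74 mg/L
k = ln2 / t½ = 0.693147 / 13.6 = 0.05097 h⁻¹
t = ln(C₀ / C) / k = ln(12.74 / 2.69) / 0.05097
  = ln(4.736) / 0.05097 = 1.555 / 0.05097 = 30.51 h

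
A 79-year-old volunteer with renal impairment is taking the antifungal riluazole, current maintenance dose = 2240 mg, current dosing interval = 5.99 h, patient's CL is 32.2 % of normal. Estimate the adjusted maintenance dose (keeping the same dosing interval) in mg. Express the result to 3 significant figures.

To keep the same average steady-state level, dosing rate must scale with clearance.
CL ratio = 32.2 / 100 = 0.3220
New dose (same interval) = 2240 × 0.3220 = 721.3 mg

721 mg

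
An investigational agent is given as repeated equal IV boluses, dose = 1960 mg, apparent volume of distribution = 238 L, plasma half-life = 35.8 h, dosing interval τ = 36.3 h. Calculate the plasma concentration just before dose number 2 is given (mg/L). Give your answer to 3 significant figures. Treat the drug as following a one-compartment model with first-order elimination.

4.08 mg/L

C₀ per dose = Dose / Vd = 1960 / 238 = 8.235 mg/L
k = ln2 / t½ = 0.693147 / 35.8 = 0.01936 h⁻¹
Fraction remaining after one interval: r = e^(−kτ) = e^(−0.01936 × 36.3) = 0.4952
Before dose 2, 1 dose has been given (aged 1τ).
C_trough = C₀ × r = 8.235 × 0.4952 = 4.078 mg/L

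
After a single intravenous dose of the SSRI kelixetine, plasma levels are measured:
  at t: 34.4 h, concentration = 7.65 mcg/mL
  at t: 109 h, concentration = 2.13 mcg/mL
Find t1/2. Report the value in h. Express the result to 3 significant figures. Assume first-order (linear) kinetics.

40.4 h

k = ln(C₁/C₂) / (t₂ − t₁) = ln(7.65/2.13) / (109 − 34.4)
  = 1.279 / 74.60 = 0.01714 h⁻¹
t½ = ln2 / k = 0.693147 / 0.01714 = 40.44 h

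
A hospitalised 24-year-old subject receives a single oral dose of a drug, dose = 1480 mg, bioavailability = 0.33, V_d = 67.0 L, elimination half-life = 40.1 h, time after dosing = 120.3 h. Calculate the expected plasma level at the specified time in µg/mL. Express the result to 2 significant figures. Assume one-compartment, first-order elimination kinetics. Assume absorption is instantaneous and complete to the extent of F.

Amount reaching circulation = F × Dose = 0.33 × 1480 = 488.4 mg
C₀ = F·Dose / Vd = 488.4 / 67.0 = 7.290 mg/L
k = ln2 / t½ = 0.693147 / 40.1 = 0.01729 h⁻¹
t / t½ = 120.3 / 40.1 = 3 half-lives
C = C₀ × (1/2)^3 = 7.290 × 0.1250 = 0.9113 mg/L
(0.9113 mg/L = 0.9113 µg/mL)

0.91 µg/mL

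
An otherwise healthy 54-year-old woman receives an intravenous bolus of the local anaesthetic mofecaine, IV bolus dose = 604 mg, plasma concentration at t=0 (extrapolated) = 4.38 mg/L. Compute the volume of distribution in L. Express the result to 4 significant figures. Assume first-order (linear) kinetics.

137.9 L

Vd = Dose / C₀ = 604.0 / 4.38 = 137.9 L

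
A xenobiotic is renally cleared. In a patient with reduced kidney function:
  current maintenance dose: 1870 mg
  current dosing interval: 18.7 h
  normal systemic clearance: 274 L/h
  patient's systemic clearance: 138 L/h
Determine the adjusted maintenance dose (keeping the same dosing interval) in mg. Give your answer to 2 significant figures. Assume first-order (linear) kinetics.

To keep the same average steady-state level, dosing rate must scale with clearance.
CL ratio = 138 / 274 = 0.5036
New dose (same interval) = 1870 × 0.5036 = 941.7 mg

940 mg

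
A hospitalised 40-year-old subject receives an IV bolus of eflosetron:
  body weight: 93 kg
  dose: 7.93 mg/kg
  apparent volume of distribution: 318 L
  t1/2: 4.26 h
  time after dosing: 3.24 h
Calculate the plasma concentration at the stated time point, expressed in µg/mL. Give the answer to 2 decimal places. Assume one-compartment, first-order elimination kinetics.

1.37 µg/mL

Total dose = 7.93 × 93 = 737.5 mg
C₀ = Dose / Vd = 737.5 / 318 = 2.319 mg/L
k = ln2 / t½ = 0.693147 / 4.26 = 0.1627 h⁻¹
C = C₀ · e^(−k·t) = 2.319 × e^(−0.1627 × 3.24)
  = 2.319 × 0.5903 = 1.369 mg/L
(1.369 mg/L = 1.369 µg/mL)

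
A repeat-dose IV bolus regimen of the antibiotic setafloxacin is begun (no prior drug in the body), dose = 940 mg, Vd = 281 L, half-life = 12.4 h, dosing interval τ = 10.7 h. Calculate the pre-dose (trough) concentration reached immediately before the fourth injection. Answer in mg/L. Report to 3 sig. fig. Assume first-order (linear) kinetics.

C₀ per dose = Dose / Vd = 940 / 281 = 3.345 mg/L
k = ln2 / t½ = 0.693147 / 12.4 = 0.05590 h⁻¹
Fraction remaining after one interval: r = e^(−kτ) = e^(−0.05590 × 10.7) = 0.5498
Before dose 4, 3 doses have been given (aged 1τ, 2τ, 3τ).
C_trough = C₀ × (r + r² + … + r^3) = C₀ × r(1−r^3)/(1−r)
        = 3.345 × 0.5498 × (1 − 0.1662) / (1 − 0.5498) = 3.406 mg/L

3.41 mg/L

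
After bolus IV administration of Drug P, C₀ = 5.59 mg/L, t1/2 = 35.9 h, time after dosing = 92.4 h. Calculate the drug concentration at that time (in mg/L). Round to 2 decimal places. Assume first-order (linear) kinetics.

k = ln2 / t½ = 0.693147 / 35.9 = 0.01931 h⁻¹
C = C₀ · e^(−k·t) = 5.590 × e^(−0.01931 × 92.4)
  = 5.590 × 0.1679 = 0.9386 mg/L

0.94 mg/L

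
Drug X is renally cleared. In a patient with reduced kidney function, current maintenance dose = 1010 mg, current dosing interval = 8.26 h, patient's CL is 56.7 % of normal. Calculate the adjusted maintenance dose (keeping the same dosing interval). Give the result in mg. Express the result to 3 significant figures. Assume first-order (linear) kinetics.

573 mg

To keep the same average steady-state level, dosing rate must scale with clearance.
CL ratio = 56.7 / 100 = 0.5670
New dose (same interval) = 1010 × 0.5670 = 572.7 mg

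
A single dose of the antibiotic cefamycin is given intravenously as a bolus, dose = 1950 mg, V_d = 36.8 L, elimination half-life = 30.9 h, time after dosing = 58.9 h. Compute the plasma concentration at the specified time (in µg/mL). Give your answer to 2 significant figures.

14 µg/mL

C₀ = Dose / Vd = 1950 / 36.8 = 52.99 mg/L
k = ln2 / t½ = 0.693147 / 30.9 = 0.02243 h⁻¹
C = C₀ · e^(−k·t) = 52.99 × e^(−0.02243 × 58.9)
  = 52.99 × 0.2668 = 14.14 mg/L
(14.14 mg/L = 14.14 µg/mL)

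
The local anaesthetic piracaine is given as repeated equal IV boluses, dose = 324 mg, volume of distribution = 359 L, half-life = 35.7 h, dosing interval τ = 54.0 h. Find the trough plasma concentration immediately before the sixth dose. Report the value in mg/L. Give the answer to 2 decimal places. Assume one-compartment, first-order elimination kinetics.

0.48 mg/L

C₀ per dose = Dose / Vd = 324 / 359 = 0.9025 mg/L
k = ln2 / t½ = 0.693147 / 35.7 = 0.01942 h⁻¹
Fraction remaining after one interval: r = e^(−kτ) = e^(−0.01942 × 54.0) = 0.3504
Before dose 6, 5 doses have been given (aged 1τ, 2τ, 3τ, 4τ, 5τ).
C_trough = C₀ × (r + r² + … + r^5) = C₀ × r(1−r^5)/(1−r)
        = 0.9025 × 0.3504 × (1 − 0.005282) / (1 − 0.3504) = 0.4842 mg/L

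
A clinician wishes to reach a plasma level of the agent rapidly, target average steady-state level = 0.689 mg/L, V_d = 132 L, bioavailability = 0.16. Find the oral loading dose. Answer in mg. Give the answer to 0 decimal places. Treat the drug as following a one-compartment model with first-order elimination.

LD = Css × Vd / F = 0.689 × 132 / 0.16 = 568.4 mg

568 mg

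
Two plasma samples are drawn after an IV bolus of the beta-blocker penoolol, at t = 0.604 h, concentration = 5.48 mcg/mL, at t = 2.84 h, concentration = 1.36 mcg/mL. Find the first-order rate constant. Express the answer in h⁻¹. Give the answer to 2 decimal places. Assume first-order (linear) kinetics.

0.62 h⁻¹

k = ln(C₁/C₂) / (t₂ − t₁) = ln(5.48/1.36) / (2.84 − 0.604)
  = 1.394 / 2.236 = 0.6234 h⁻¹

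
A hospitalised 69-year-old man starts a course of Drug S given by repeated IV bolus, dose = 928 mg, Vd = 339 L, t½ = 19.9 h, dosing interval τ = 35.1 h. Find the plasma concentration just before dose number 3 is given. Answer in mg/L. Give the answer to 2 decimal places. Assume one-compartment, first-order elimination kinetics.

1.04 mg/L

C₀ per dose = Dose / Vd = 928 / 339 = 2.737 mg/L
k = ln2 / t½ = 0.693147 / 19.9 = 0.03483 h⁻¹
Fraction remaining after one interval: r = e^(−kτ) = e^(−0.03483 × 35.1) = 0.2945
Before dose 3, 2 doses have been given (aged 1τ, 2τ).
C_trough = C₀ × (r + r²) = 2.737 × (0.2945 + 0.08673) = 1.043 mg/L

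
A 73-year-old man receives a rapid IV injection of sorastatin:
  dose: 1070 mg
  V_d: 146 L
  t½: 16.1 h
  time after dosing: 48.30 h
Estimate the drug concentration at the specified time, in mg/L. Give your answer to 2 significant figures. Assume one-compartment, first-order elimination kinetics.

0.92 mg/L

C₀ = Dose / Vd = 1070 / 146 = 7.329 mg/L
k = ln2 / t½ = 0.693147 / 16.1 = 0.04305 h⁻¹
t / t½ = 48.30 / 16.1 = 3 half-lives
C = C₀ × (1/2)^3 = 7.329 × 0.1250 = 0.9161 mg/L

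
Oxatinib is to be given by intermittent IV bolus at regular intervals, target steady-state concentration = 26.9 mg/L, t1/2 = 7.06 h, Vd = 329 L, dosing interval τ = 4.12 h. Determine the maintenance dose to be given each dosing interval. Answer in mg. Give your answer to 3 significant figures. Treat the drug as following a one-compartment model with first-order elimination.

3580 mg

k = ln2 / t½ = 0.693147 / 7.06 = 0.09818 h⁻¹
CL = k × Vd = 0.09818 × 329 = 32.30 L/h
At steady state, Dose/τ = Css × CL.
Dose = Css × CL × τ = 26.9 × 32.30 × 4.12 = 3580 mg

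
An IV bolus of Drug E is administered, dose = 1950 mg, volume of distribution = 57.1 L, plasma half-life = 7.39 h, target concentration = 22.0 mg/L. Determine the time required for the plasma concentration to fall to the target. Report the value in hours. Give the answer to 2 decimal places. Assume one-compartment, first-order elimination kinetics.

C₀ = Dose / Vd = 1950 / 57.1 = 34.15 mg/L
k = ln2 / t½ = 0.693147 / 7.39 = 0.09380 h⁻¹
t = ln(C₀ / C) / k = ln(34.15 / 22.0) / 0.09380
  = ln(1.552) / 0.09380 = 0.4395 / 0.09380 = 4.686 h

4.69 h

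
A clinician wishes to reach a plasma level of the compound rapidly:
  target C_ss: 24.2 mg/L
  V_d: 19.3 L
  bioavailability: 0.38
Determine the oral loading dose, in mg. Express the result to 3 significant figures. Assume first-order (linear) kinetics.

1230 mg

LD = Css × Vd / F = 24.2 × 19.3 / 0.38 = 1229 mg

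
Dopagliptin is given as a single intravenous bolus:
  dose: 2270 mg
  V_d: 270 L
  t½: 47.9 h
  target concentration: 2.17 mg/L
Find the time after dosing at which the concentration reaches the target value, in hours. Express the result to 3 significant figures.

93.6 h

C₀ = Dose / Vd = 2270 / 270 = 8.407 mg/L
k = ln2 / t½ = 0.693147 / 47.9 = 0.01447 h⁻¹
t = ln(C₀ / C) / k = ln(8.407 / 2.17) / 0.01447
  = ln(3.874) / 0.01447 = 1.354 / 0.01447 = 93.57 h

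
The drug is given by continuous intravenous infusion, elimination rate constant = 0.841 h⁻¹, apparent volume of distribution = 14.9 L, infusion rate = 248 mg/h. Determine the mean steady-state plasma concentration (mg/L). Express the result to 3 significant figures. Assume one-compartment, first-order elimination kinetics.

CL = k × Vd = 0.8410 × 14.9 = 12.53 L/h
At steady state Css = R₀ / CL = 248 / 12.53 = 19.79 mg/L

19.8 mg/L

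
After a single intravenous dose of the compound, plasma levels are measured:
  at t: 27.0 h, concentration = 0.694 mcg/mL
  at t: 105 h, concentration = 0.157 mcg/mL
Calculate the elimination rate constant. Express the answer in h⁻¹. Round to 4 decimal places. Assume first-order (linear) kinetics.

k = ln(C₁/C₂) / (t₂ − t₁) = ln(0.694/0.157) / (105 − 27.0)
  = 1.486 / 78.00 = 0.01905 h⁻¹

0.0191 h⁻¹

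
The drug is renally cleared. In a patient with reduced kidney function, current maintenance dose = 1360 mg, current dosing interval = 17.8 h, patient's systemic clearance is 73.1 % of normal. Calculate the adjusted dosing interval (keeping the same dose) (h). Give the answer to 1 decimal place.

To keep the same average steady-state level, dosing rate must scale with clearance.
CL ratio = 73.1 / 100 = 0.7310
New interval (same dose) = 17.8 / 0.7310 = 24.35 h

24.4 h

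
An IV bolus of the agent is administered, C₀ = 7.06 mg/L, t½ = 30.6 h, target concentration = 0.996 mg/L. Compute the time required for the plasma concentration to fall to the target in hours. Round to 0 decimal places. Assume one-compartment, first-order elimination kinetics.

k = ln2 / t½ = 0.693147 / 30.6 = 0.02265 h⁻¹
t = ln(C₀ / C) / k = ln(7.060 / 0.996) / 0.02265
  = ln(7.088) / 0.02265 = 1.958 / 0.02265 = 86.45 h

86 h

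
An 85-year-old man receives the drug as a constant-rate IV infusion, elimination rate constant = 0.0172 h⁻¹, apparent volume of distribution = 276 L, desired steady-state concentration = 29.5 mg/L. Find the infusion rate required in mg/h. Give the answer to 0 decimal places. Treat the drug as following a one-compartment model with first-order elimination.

CL = k × Vd = 0.01720 × 276 = 4.747 L/h
At steady state, infusion rate R₀ = Css × CL = 29.5 × 4.747 = 140.0 mg/h

140 mg/h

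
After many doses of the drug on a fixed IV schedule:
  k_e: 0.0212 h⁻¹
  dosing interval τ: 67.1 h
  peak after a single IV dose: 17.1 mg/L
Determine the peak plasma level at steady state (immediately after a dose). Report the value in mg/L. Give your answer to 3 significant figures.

e^(−kτ) = e^(−0.02120 × 67.1) = 0.2411
Accumulation ratio R = 1 / (1 − e^(−kτ)) = 1 / (1 − 0.2411) = 1.318
Steady-state peak = C₀ × R = 17.1 × 1.318 = 22.54 mg/L

22.5 mg/L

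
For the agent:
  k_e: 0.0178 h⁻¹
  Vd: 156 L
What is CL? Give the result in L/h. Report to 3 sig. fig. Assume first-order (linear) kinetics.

CL = k × Vd = 0.0178 × 156 = 2.777 L/h

2.78 L/h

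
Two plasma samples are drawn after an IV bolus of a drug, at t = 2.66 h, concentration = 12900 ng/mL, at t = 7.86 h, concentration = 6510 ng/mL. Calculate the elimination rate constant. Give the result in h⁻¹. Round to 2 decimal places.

0.13 h⁻¹

k = ln(C₁/C₂) / (t₂ − t₁) = ln(12900/6510) / (7.86 − 2.66)
  = 0.6839 / 5.200 = 0.1315 h⁻¹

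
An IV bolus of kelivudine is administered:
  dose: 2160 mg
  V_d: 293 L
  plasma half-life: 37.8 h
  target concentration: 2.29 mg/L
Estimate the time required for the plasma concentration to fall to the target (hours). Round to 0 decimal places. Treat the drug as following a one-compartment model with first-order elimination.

C₀ = Dose / Vd = 2160 / 293 = 7.372 mg/L
k = ln2 / t½ = 0.693147 / 37.8 = 0.01834 h⁻¹
t = ln(C₀ / C) / k = ln(7.372 / 2.29) / 0.01834
  = ln(3.219) / 0.01834 = 1.169 / 0.01834 = 63.74 h

64 h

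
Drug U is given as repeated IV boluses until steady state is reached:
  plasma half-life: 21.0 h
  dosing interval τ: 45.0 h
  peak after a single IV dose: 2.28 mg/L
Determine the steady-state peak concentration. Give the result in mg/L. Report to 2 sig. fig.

2.9 mg/L

k = ln2 / t½ = 0.693147 / 21.0 = 0.03301 h⁻¹
e^(−kτ) = e^(−0.03301 × 45.0) = 0.2264
Accumulation ratio R = 1 / (1 − e^(−kτ)) = 1 / (1 − 0.2264) = 1.293
Steady-state peak = C₀ × R = 2.28 × 1.293 = 2.948 mg/L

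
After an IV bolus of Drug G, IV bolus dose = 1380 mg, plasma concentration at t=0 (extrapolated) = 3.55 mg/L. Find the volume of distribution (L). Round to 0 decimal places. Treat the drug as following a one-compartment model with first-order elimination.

389 L

Vd = Dose / C₀ = 1380 / 3.55 = 388.7 L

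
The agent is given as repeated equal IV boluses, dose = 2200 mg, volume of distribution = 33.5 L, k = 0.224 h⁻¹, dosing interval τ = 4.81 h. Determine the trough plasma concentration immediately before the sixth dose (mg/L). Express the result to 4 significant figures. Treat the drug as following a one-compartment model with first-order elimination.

C₀ per dose = Dose / Vd = 2200 / 33.5 = 65.67 mg/L
Fraction remaining after one interval: r = e^(−kτ) = e^(−0.2240 × 4.81) = 0.3405
Before dose 6, 5 doses have been given (aged 1τ, 2τ, 3τ, 4τ, 5τ).
C_trough = C₀ × (r + r² + … + r^5) = C₀ × r(1−r^5)/(1−r)
        = 65.67 × 0.3405 × (1 − 0.004577) / (1 − 0.3405) = 33.75 mg/L

33.75 mg/L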